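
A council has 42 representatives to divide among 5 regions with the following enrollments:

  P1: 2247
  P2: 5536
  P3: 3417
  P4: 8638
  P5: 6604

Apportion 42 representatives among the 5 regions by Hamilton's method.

P1 4; P2 9; P3 5; P4 14; P5 10

Standard divisor: 26442 ÷ 42 ≈ 629.571.
Standard quotas: P1 3.5691, P2 8.7933, P3 5.4275, P4 13.7204, P5 10.4897.
Lower quotas: P1 3, P2 8, P3 5, P4 13, P5 10 (sum 39, leaving 3 seats).
Remainders in descending order: P2 0.7933, P4 0.7204, P1 0.5691, P5 0.4897, P3 0.4275.
Largest remainders: P2, P4, P1 receive the extra seats.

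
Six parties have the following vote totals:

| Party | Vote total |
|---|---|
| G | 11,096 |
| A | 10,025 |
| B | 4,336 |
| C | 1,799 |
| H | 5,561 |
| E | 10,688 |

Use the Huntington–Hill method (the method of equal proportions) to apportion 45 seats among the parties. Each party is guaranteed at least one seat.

With divisor 968: modified quotas G 11.463, A 10.356, B 4.479, C 1.858, H 5.745, E 11.041.
Geometric-mean thresholds: G √(11·12)=11.489, A √(10·11)=10.488, B √(4·5)=4.472, C √(1·2)=1.414, H √(5·6)=5.477, E √(11·12)=11.489.
Each quota rounded against its threshold gives G 11, A 10, B 5, C 2, H 6, E 11 (total 45).

G 11; A 10; B 5; C 2; H 6; E 11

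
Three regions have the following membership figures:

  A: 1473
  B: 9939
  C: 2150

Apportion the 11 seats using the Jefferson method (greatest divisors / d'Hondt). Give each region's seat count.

Standard divisor 13562/11 ≈ 1232.909; standard quotas: A 1.195, B 8.061, C 1.744.
Rounding down gives 1, 8, 1 = 10 seats, so the divisor must be adjusted.
With modified divisor 1100: modified quotas A 1.339, B 9.035, C 1.955.
Rounding down: A 1, B 9, C 1 (total 11).

A: 1, B: 9, C: 1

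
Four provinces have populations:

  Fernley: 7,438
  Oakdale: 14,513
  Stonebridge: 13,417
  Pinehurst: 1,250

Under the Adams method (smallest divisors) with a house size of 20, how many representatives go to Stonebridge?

Standard divisor 36618/20 ≈ 1830.9; standard quotas: Fernley 4.062, Oakdale 7.927, Stonebridge 7.328, Pinehurst 0.683.
Rounding up gives 5, 8, 8, 1 = 22 seats, so the divisor must be adjusted.
With modified divisor 2000: modified quotas Fernley 3.719, Oakdale 7.256, Stonebridge 6.708, Pinehurst 0.625.
Rounding up: Fernley 4, Oakdale 8, Stonebridge 7, Pinehurst 1 (total 20).
Stonebridge receives 7.

7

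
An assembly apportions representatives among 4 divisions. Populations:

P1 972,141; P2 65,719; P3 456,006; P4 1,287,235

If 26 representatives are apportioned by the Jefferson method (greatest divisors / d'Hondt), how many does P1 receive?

9

Standard divisor 2781101/26 ≈ 106965.423; standard quotas: P1 9.088, P2 0.614, P3 4.263, P4 12.034.
Rounding down gives 9, 0, 4, 12 = 25 seats, so the divisor must be adjusted.
With modified divisor 98100: modified quotas P1 9.910, P2 0.670, P3 4.648, P4 13.122.
Rounding down: P1 9, P2 0, P3 4, P4 13 (total 26).
P1 receives 9.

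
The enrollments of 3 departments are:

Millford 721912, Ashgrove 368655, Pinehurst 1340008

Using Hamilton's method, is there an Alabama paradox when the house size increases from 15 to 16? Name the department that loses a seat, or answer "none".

At 15 seats: Millford 5, Ashgrove 2, Pinehurst 8.
At 16 seats: Millford 5, Ashgrove 2, Pinehurst 9.
No department's allocation decreased.

none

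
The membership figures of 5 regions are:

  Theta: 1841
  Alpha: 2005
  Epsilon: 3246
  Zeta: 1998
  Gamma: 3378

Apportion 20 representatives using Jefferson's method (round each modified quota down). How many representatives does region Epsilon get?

Standard divisor 12468/20 ≈ 623.4; standard quotas: Theta 2.953, Alpha 3.216, Epsilon 5.207, Zeta 3.205, Gamma 5.419.
Rounding down gives 2, 3, 5, 3, 5 = 18 seats, so the divisor must be adjusted.
With modified divisor 550: modified quotas Theta 3.347, Alpha 3.645, Epsilon 5.902, Zeta 3.633, Gamma 6.142.
Rounding down: Theta 3, Alpha 3, Epsilon 5, Zeta 3, Gamma 6 (total 20).
Epsilon receives 5.

5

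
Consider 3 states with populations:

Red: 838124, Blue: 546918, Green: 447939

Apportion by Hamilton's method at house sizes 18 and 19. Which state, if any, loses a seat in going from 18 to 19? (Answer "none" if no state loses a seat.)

At 18 seats: Red 8, Blue 5, Green 5.
At 19 seats: Red 9, Blue 6, Green 4.
Green drops from 5 to 4.

Green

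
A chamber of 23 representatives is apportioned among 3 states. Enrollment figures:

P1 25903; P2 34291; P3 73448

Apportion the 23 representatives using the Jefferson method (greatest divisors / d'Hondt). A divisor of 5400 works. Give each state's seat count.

P1: 4; P2: 6; P3: 13

With modified divisor 5400: modified quotas P1 4.797, P2 6.350, P3 13.601.
Rounding down: P1 4, P2 6, P3 13 (total 23).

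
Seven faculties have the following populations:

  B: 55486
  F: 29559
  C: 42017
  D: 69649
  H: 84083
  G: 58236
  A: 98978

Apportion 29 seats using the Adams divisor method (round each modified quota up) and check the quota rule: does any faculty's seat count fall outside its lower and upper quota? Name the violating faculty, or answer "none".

Standard quotas: B 3.674, F 1.957, C 2.782, D 4.611, H 5.567, G 3.856, A 6.553.
Adams allocation: B 4, F 2, C 3, D 5, H 5, G 4, A 6.
Every allocation lies between the lower and upper quota.

none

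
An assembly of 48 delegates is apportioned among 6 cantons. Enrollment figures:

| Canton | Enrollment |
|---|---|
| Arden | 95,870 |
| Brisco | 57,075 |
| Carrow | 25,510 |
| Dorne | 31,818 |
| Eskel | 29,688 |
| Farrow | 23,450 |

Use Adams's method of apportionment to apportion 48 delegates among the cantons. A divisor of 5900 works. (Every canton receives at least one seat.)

With modified divisor 5900: modified quotas Arden 16.249, Brisco 9.674, Carrow 4.324, Dorne 5.393, Eskel 5.032, Farrow 3.975.
Rounding up: Arden 17, Brisco 10, Carrow 5, Dorne 6, Eskel 6, Farrow 4 (total 48).

Arden=17; Brisco=10; Carrow=5; Dorne=6; Eskel=6; Farrow=4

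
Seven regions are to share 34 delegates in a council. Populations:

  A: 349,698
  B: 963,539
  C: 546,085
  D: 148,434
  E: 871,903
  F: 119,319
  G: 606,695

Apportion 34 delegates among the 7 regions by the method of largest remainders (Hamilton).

Total 3605673; standard divisor 3605673/34 ≈ 106049.206.
Standard quotas: A 3.2975, B 9.0858, C 5.1494, D 1.3997, E 8.2217, F 1.1251, G 5.7209.
Lower quotas: A 3, B 9, C 5, D 1, E 8, F 1, G 5 (sum 32, leaving 2 seats).
Remainders in descending order: G 0.7209, D 0.3997, A 0.2975, E 0.2217, C 0.1494, F 0.1251, B 0.0858.
The surplus seats go to G, D.

A 3, B 9, C 5, D 2, E 8, F 1, G 6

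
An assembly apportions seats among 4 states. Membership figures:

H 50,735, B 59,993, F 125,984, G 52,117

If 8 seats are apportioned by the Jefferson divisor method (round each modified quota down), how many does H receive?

Standard divisor 288829/8 ≈ 36103.625; standard quotas: H 1.405, B 1.662, F 3.490, G 1.444.
Rounding down gives 1, 1, 3, 1 = 6 seats, so the divisor must be adjusted.
With modified divisor 28000: modified quotas H 1.812, B 2.143, F 4.499, G 1.861.
Rounding down: H 1, B 2, F 4, G 1 (total 8).
H receives 1.

1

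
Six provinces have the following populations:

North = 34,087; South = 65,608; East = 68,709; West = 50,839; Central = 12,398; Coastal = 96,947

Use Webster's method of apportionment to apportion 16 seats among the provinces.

North 2; South 3; East 3; West 2; Central 1; Coastal 5

Standard divisor 328588/16 ≈ 20536.75; standard quotas: North 1.660, South 3.195, East 3.346, West 2.476, Central 0.604, Coastal 4.721.
Rounding to the nearest integer gives North 2, South 3, East 3, West 2, Central 1, Coastal 5 — total 16, matching the house size, so no adjustment is needed.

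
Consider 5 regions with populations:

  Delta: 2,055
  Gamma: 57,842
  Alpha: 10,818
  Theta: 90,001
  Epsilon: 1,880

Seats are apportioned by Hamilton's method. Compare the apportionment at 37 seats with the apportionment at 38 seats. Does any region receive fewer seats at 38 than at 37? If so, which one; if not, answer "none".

At 37 seats: Delta 1, Gamma 13, Alpha 2, Theta 21, Epsilon 0.
At 38 seats: Delta 0, Gamma 14, Alpha 3, Theta 21, Epsilon 0.
Delta drops from 1 to 0.

Delta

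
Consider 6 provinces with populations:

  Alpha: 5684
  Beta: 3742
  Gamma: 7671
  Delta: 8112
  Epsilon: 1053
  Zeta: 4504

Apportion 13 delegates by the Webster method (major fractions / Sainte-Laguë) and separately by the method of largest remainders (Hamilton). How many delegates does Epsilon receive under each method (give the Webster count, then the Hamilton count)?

0 and 1

Webster: Alpha 2, Beta 2, Gamma 3, Delta 4, Epsilon 0, Zeta 2.
Hamilton: Alpha 2, Beta 2, Gamma 3, Delta 3, Epsilon 1, Zeta 2.
Epsilon gets 0 under Webster and 1 under Hamilton.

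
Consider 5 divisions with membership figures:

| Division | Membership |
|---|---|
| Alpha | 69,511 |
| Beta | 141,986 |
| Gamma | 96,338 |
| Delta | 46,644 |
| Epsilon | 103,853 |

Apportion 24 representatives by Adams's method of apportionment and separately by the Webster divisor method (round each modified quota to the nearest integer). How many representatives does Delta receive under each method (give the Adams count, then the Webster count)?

3 and 2

Adams: Alpha 4, Beta 7, Gamma 5, Delta 3, Epsilon 5.
Webster: Alpha 4, Beta 8, Gamma 5, Delta 2, Epsilon 5.
Delta gets 3 under Adams and 2 under Webster.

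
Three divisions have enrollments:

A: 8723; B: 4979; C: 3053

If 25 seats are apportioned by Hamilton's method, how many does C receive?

5

The standard divisor is 16755/25 ≈ 670.2.
Standard quotas: A 13.0155, B 7.4291, C 4.5554.
Lower quotas: A 13, B 7, C 4 (sum 24, leaving 1 seat).
Remainders in descending order: C 0.5554, B 0.4291, A 0.0155.
The surplus seat goes to C.
C receives 5.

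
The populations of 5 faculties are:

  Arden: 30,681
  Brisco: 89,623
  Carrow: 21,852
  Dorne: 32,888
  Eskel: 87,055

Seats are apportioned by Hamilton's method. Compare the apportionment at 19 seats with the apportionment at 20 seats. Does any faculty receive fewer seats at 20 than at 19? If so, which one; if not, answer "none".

none

At 19 seats: Arden 2, Brisco 7, Carrow 2, Dorne 2, Eskel 6.
At 20 seats: Arden 2, Brisco 7, Carrow 2, Dorne 2, Eskel 7.
No faculty's allocation decreased.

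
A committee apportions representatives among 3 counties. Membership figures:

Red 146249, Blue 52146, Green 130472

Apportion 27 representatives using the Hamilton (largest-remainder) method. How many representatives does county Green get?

Total 328867; standard divisor 328867/27 ≈ 12180.259.
Standard quotas: Red 12.0071, Blue 4.2812, Green 10.7118.
Lower quotas: Red 12, Blue 4, Green 10 (sum 26, leaving 1 seat).
Remainders in descending order: Green 0.7118, Blue 0.2812, Red 0.0071.
Largest remainder: Green receives the extra seat.
Green receives 11.

11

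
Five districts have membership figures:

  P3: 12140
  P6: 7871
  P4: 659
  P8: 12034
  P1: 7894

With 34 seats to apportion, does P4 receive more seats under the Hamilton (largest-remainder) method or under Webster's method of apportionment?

Webster

Hamilton: P3 10, P6 7, P4 0, P8 10, P1 7.
Webster: P3 10, P6 6, P4 1, P8 10, P1 7.
P4 gets 0 under Hamilton and 1 under Webster.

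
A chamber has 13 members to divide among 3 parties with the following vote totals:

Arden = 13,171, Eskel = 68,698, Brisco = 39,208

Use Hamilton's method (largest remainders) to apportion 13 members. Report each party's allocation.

Arden=2, Eskel=7, Brisco=4

The standard divisor is 121077/13 ≈ 9313.615.
Standard quotas: Arden 1.4142, Eskel 7.3761, Brisco 4.2098.
Lower quotas: Arden 1, Eskel 7, Brisco 4 (sum 12, leaving 1 seat).
Remainders in descending order: Arden 0.4142, Eskel 0.3761, Brisco 0.2098.
The surplus seat goes to Arden.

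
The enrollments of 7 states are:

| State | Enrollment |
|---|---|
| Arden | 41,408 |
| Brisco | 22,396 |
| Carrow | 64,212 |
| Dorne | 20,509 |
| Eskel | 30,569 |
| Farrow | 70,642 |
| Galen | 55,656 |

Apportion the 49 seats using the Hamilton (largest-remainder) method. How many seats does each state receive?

Arden 7, Brisco 4, Carrow 10, Dorne 3, Eskel 5, Farrow 11, Galen 9

Standard divisor: 305392 ÷ 49 ≈ 6232.49.
Standard quotas: Arden 6.6439, Brisco 3.5934, Carrow 10.3028, Dorne 3.2907, Eskel 4.9048, Farrow 11.3345, Galen 8.9300.
Lower quotas: Arden 6, Brisco 3, Carrow 10, Dorne 3, Eskel 4, Farrow 11, Galen 8 (sum 45, leaving 4 seats).
Remainders in descending order: Galen 0.9300, Eskel 0.9048, Arden 0.6439, Brisco 0.5934, Farrow 0.3345, Carrow 0.3028, Dorne 0.2907.
Largest remainders: Galen, Eskel, Arden, Brisco receive the extra seats.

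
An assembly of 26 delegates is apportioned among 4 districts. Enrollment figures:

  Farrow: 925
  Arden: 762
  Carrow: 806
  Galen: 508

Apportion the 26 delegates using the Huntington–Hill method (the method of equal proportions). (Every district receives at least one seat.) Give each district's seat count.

With divisor 116: modified quotas Farrow 7.974, Arden 6.569, Carrow 6.948, Galen 4.379.
Geometric-mean thresholds: Farrow √(7·8)=7.483, Arden √(6·7)=6.481, Carrow √(6·7)=6.481, Galen √(4·5)=4.472.
Each quota rounded against its threshold gives Farrow 8, Arden 7, Carrow 7, Galen 4 (total 26).

Farrow: 8, Arden: 7, Carrow: 7, Galen: 4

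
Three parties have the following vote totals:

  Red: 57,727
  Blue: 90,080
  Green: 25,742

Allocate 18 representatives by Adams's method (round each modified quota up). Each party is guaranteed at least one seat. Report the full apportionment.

Standard divisor 173549/18 ≈ 9641.611; standard quotas: Red 5.987, Blue 9.343, Green 2.670.
Rounding up gives 6, 10, 3 = 19 seats, so the divisor must be adjusted.
With modified divisor 10600: modified quotas Red 5.446, Blue 8.498, Green 2.428.
Rounding up: Red 6, Blue 9, Green 3 (total 18).

Red: 6; Blue: 9; Green: 3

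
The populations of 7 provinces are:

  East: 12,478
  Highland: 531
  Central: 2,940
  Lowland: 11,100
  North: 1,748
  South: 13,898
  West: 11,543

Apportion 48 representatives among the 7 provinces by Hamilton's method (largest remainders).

Total 54238; standard divisor 54238/48 ≈ 1129.958.
Standard quotas: East 11.0429, Highland 0.4699, Central 2.6019, Lowland 9.8234, North 1.5470, South 12.2996, West 10.2154.
Lower quotas: East 11, Highland 0, Central 2, Lowland 9, North 1, South 12, West 10 (sum 45, leaving 3 seats).
Remainders in descending order: Lowland 0.8234, Central 0.6019, North 0.5470, Highland 0.4699, South 0.2996, West 0.2154, East 0.0429.
Largest remainders: Lowland, Central, North receive the extra seats.

East=11, Highland=0, Central=3, Lowland=10, North=2, South=12, West=10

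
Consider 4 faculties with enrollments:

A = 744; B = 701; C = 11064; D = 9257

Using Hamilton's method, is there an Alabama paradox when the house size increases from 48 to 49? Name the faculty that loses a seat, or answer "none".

B

At 48 seats: A 2, B 2, C 24, D 20.
At 49 seats: A 2, B 1, C 25, D 21.
B drops from 2 to 1.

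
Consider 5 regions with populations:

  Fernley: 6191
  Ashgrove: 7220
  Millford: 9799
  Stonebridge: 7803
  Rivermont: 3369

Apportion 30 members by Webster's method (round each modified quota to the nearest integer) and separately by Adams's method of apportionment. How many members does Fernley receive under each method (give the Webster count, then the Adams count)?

Webster: Fernley 5, Ashgrove 6, Millford 9, Stonebridge 7, Rivermont 3.
Adams: Fernley 6, Ashgrove 6, Millford 8, Stonebridge 7, Rivermont 3.
Fernley gets 5 under Webster and 6 under Adams.

5 and 6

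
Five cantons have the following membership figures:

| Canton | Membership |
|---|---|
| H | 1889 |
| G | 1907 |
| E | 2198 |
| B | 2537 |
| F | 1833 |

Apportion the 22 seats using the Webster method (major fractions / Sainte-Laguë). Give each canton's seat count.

Standard divisor 10364/22 ≈ 471.091; standard quotas: H 4.010, G 4.048, E 4.666, B 5.385, F 3.891.
Rounding to the nearest integer gives H 4, G 4, E 5, B 5, F 4 — total 22, matching the house size, so no adjustment is needed.

H 4; G 4; E 5; B 5; F 4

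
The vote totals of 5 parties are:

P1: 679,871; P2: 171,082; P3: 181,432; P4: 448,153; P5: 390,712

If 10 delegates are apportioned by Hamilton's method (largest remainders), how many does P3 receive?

The standard divisor is 1871250/10 = 187125.
Standard quotas: P1 3.6332, P2 0.9143, P3 0.9696, P4 2.3949, P5 2.0880.
Lower quotas: P1 3, P2 0, P3 0, P4 2, P5 2 (sum 7, leaving 3 seats).
Remainders in descending order: P3 0.9696, P2 0.9143, P1 0.6332, P4 0.3949, P5 0.0880.
Largest remainders: P3, P2, P1 receive the extra seats.
P3 receives 1.

1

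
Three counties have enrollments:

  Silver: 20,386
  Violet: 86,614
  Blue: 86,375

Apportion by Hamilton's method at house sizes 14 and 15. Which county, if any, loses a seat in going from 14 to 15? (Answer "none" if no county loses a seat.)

At 14 seats: Silver 2, Violet 6, Blue 6.
At 15 seats: Silver 1, Violet 7, Blue 7.
Silver drops from 2 to 1.

Silver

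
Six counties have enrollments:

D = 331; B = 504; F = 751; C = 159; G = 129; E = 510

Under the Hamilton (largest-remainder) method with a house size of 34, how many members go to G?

2

Standard divisor: 2384 ÷ 34 ≈ 70.118.
Standard quotas: D 4.721, B 7.188, F 10.711, C 2.268, G 1.840, E 7.273.
Lower quotas: D 4, B 7, F 10, C 2, G 1, E 7 (sum 31, leaving 3 seats).
Remainders in descending order: G 0.840, D 0.721, F 0.711, E 0.273, C 0.268, B 0.188.
The surplus seats go to G, D, F.
G receives 2.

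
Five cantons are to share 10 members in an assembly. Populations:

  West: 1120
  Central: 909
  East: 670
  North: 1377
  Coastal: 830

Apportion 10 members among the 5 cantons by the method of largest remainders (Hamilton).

West 2, Central 2, East 1, North 3, Coastal 2

Total 4906; standard divisor 4906/10 ≈ 490.6.
Standard quotas: West 2.283, Central 1.853, East 1.366, North 2.807, Coastal 1.692.
Lower quotas: West 2, Central 1, East 1, North 2, Coastal 1 (sum 7, leaving 3 seats).
Remainders in descending order: Central 0.853, North 0.807, Coastal 0.692, East 0.366, West 0.283.
The surplus seats go to Central, North, Coastal.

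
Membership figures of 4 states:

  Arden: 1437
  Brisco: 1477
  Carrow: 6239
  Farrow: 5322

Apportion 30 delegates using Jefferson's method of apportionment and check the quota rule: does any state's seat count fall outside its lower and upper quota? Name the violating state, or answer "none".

Standard quotas: Arden 2.978, Brisco 3.061, Carrow 12.931, Farrow 11.030.
Jefferson allocation: Arden 3, Brisco 3, Carrow 13, Farrow 11.
Every allocation lies between the lower and upper quota.

none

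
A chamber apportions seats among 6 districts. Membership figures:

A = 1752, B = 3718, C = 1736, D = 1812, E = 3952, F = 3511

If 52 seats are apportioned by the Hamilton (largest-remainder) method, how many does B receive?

The standard divisor is 16481/52 ≈ 316.942.
Standard quotas: A 5.528, B 11.731, C 5.477, D 5.717, E 12.469, F 11.078.
Lower quotas: A 5, B 11, C 5, D 5, E 12, F 11 (sum 49, leaving 3 seats).
Remainders in descending order: B 0.731, D 0.717, A 0.528, C 0.477, E 0.469, F 0.078.
Largest remainders: B, D, A receive the extra seats.
B receives 12.

12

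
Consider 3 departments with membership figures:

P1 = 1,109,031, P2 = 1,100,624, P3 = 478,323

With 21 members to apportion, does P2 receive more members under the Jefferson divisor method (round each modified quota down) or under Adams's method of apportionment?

Jefferson: P1 9, P2 9, P3 3.
Adams: P1 9, P2 8, P3 4.
P2 gets 9 under Jefferson and 8 under Adams.

Jefferson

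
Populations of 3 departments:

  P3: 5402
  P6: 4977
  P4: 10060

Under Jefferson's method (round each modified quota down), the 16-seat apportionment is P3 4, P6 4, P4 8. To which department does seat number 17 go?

Priority for the next seat is population ÷ (current seats + 1).
Priorities: P3 1080.400, P6 995.400, P4 1117.778.
Highest priority: P4.

P4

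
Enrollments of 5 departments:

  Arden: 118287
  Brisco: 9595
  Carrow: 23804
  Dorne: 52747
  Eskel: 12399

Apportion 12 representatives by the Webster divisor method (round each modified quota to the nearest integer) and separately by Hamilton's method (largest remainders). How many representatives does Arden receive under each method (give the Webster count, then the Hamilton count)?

Webster: Arden 6, Brisco 1, Carrow 1, Dorne 3, Eskel 1.
Hamilton: Arden 7, Brisco 0, Carrow 1, Dorne 3, Eskel 1.
Arden gets 6 under Webster and 7 under Hamilton.

6 and 7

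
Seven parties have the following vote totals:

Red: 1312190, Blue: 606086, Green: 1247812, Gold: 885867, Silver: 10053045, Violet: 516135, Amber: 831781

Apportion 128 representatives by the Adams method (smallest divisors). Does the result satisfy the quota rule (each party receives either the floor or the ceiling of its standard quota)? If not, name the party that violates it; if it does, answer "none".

Silver

Standard quotas: Red 10.869, Blue 5.020, Green 10.336, Gold 7.338, Silver 83.272, Violet 4.275, Amber 6.890.
Adams allocation: Red 11, Blue 5, Green 11, Gold 8, Silver 81, Violet 5, Amber 7.
Silver has quota 83.272 (lower 83, upper 84) but receives 81 — outside the quota interval.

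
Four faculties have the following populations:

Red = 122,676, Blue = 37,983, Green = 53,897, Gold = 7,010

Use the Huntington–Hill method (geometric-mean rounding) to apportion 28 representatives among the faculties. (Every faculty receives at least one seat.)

With divisor 8118: modified quotas Red 15.112, Blue 4.679, Green 6.639, Gold 0.864.
Geometric-mean thresholds: Red √(15·16)=15.492, Blue √(4·5)=4.472, Green √(6·7)=6.481, Gold (min 1).
Each quota rounded against its threshold gives Red 15, Blue 5, Green 7, Gold 1 (total 28).

Red=15, Blue=5, Green=7, Gold=1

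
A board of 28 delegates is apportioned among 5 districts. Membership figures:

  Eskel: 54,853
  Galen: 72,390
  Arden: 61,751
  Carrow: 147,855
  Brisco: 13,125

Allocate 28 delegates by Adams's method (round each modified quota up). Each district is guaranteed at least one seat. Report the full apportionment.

Standard divisor 349974/28 ≈ 12499.071; standard quotas: Eskel 4.389, Galen 5.792, Arden 4.940, Carrow 11.829, Brisco 1.050.
Rounding up gives 5, 6, 5, 12, 2 = 30 seats, so the divisor must be adjusted.
With modified divisor 13600: modified quotas Eskel 4.033, Galen 5.323, Arden 4.541, Carrow 10.872, Brisco 0.965.
Rounding up: Eskel 5, Galen 6, Arden 5, Carrow 11, Brisco 1 (total 28).

Eskel: 5, Galen: 6, Arden: 5, Carrow: 11, Brisco: 1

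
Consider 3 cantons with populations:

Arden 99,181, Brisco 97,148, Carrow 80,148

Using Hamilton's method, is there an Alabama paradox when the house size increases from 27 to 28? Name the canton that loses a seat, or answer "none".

none

At 27 seats: Arden 10, Brisco 9, Carrow 8.
At 28 seats: Arden 10, Brisco 10, Carrow 8.
No canton's allocation decreased.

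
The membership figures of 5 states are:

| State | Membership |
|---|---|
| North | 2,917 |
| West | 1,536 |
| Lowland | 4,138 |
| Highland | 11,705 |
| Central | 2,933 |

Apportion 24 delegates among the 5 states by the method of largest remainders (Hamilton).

Standard divisor: 23229 ÷ 24 ≈ 967.875.
Standard quotas: North 3.0138, West 1.5870, Lowland 4.2753, Highland 12.0935, Central 3.0303.
Lower quotas: North 3, West 1, Lowland 4, Highland 12, Central 3 (sum 23, leaving 1 seat).
Remainders in descending order: West 0.5870, Lowland 0.2753, Highland 0.0935, Central 0.0303, North 0.0138.
The surplus seat goes to West.

North: 3, West: 2, Lowland: 4, Highland: 12, Central: 3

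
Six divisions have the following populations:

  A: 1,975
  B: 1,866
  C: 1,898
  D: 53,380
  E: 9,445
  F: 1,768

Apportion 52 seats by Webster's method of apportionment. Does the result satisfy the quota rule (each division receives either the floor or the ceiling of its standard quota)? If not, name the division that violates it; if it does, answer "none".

D

Standard quotas: A 1.460, B 1.380, C 1.403, D 39.467, E 6.983, F 1.307.
Webster allocation: A 1, B 1, C 1, D 41, E 7, F 1.
D has quota 39.467 (lower 39, upper 40) but receives 41 — outside the quota interval.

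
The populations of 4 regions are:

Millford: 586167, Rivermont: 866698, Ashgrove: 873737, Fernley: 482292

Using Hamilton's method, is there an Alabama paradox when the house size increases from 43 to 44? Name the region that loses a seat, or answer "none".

At 43 seats: Millford 9, Rivermont 13, Ashgrove 13, Fernley 8.
At 44 seats: Millford 9, Rivermont 14, Ashgrove 14, Fernley 7.
Fernley drops from 8 to 7.

Fernley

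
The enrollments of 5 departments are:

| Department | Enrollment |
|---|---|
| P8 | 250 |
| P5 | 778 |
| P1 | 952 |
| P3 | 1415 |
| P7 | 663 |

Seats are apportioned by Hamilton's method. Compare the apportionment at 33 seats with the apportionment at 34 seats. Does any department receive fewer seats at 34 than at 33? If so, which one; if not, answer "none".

At 33 seats: P8 2, P5 6, P1 8, P3 12, P7 5.
At 34 seats: P8 2, P5 6, P1 8, P3 12, P7 6.
No department's allocation decreased.

none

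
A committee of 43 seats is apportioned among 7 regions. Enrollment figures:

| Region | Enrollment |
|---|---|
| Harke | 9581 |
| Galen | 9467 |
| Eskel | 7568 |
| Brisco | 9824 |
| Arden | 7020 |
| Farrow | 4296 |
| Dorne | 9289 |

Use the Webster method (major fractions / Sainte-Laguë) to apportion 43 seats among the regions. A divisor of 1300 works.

Harke: 7, Galen: 7, Eskel: 6, Brisco: 8, Arden: 5, Farrow: 3, Dorne: 7

With modified divisor 1300: modified quotas Harke 7.370, Galen 7.282, Eskel 5.822, Brisco 7.557, Arden 5.400, Farrow 3.305, Dorne 7.145.
Rounding to the nearest integer: Harke 7, Galen 7, Eskel 6, Brisco 8, Arden 5, Farrow 3, Dorne 7 (total 43).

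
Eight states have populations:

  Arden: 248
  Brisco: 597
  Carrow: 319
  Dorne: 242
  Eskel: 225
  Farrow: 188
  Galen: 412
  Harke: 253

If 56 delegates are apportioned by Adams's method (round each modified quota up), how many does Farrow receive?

Standard divisor 2484/56 ≈ 44.357; standard quotas: Arden 5.591, Brisco 13.459, Carrow 7.192, Dorne 5.456, Eskel 5.072, Farrow 4.238, Galen 9.288, Harke 5.704.
Rounding up gives 6, 14, 8, 6, 6, 5, 10, 6 = 61 seats, so the divisor must be adjusted.
With modified divisor 48: modified quotas Arden 5.167, Brisco 12.438, Carrow 6.646, Dorne 5.042, Eskel 4.688, Farrow 3.917, Galen 8.583, Harke 5.271.
Rounding up: Arden 6, Brisco 13, Carrow 7, Dorne 6, Eskel 5, Farrow 4, Galen 9, Harke 6 (total 56).
Farrow receives 4.

4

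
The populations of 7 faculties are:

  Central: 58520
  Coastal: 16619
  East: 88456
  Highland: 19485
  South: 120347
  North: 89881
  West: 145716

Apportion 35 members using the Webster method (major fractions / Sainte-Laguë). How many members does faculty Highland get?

1

Standard divisor 539024/35 ≈ 15400.686; standard quotas: Central 3.800, Coastal 1.079, East 5.744, Highland 1.265, South 7.814, North 5.836, West 9.462.
Rounding to the nearest integer gives Central 4, Coastal 1, East 6, Highland 1, South 8, North 6, West 9 — total 35, matching the house size, so no adjustment is needed.
Highland receives 1.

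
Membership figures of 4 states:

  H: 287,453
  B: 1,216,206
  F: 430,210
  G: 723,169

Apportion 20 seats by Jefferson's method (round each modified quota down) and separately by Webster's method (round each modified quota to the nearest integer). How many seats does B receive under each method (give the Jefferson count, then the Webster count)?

Jefferson: H 2, B 10, F 3, G 5.
Webster: H 2, B 9, F 3, G 6.
B gets 10 under Jefferson and 9 under Webster.

10 and 9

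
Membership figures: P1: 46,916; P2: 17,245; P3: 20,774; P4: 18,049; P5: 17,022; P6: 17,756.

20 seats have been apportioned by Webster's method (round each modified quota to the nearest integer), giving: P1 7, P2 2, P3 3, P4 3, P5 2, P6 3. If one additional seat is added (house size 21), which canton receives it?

P2

Priority for the next seat is population ÷ (current seats + 0.5).
Priorities: P1 6255.467, P2 6898.000, P3 5935.429, P4 5156.857, P5 6808.800, P6 5073.143.
Highest priority: P2.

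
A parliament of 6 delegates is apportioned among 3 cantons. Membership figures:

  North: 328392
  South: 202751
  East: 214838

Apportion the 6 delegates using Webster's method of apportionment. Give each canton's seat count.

North=2, South=2, East=2

Standard divisor 745981/6 ≈ 124330.167; standard quotas: North 2.641, South 1.631, East 1.728.
Rounding to the nearest integer gives 3, 2, 2 = 7 seats, so the divisor must be adjusted.
With modified divisor 133300: modified quotas North 2.464, South 1.521, East 1.612.
Rounding to the nearest integer: North 2, South 2, East 2 (total 6).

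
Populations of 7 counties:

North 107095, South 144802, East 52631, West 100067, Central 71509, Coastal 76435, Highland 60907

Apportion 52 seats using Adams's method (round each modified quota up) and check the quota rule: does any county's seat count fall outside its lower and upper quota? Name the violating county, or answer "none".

none

Standard quotas: North 9.078, South 12.274, East 4.461, West 8.482, Central 6.062, Coastal 6.479, Highland 5.163.
Adams allocation: North 9, South 12, East 5, West 8, Central 6, Coastal 7, Highland 5.
Every allocation lies between the lower and upper quota.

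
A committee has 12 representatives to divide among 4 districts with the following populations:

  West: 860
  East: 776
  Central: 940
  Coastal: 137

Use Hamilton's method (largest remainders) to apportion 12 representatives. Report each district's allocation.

West 4, East 3, Central 4, Coastal 1

The standard divisor is 2713/12 ≈ 226.083.
Standard quotas: West 3.804, East 3.432, Central 4.158, Coastal 0.606.
Lower quotas: West 3, East 3, Central 4, Coastal 0 (sum 10, leaving 2 seats).
Remainders in descending order: West 0.804, Coastal 0.606, East 0.432, Central 0.158.
The surplus seats go to West, Coastal.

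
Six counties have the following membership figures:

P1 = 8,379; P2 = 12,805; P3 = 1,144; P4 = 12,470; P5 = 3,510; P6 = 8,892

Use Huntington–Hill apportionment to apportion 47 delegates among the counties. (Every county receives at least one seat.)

P1 8, P2 13, P3 1, P4 12, P5 4, P6 9

With divisor 1006: modified quotas P1 8.329, P2 12.729, P3 1.137, P4 12.396, P5 3.489, P6 8.839.
Geometric-mean thresholds: P1 √(8·9)=8.485, P2 √(12·13)=12.490, P3 √(1·2)=1.414, P4 √(12·13)=12.490, P5 √(3·4)=3.464, P6 √(8·9)=8.485.
Each quota rounded against its threshold gives P1 8, P2 13, P3 1, P4 12, P5 4, P6 9 (total 47).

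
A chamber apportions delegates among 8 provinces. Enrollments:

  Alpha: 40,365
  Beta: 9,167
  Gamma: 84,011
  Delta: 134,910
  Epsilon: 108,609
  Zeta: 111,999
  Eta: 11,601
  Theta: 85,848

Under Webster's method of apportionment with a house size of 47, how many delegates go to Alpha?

3

Standard divisor 586510/47 ≈ 12478.936; standard quotas: Alpha 3.235, Beta 0.735, Gamma 6.732, Delta 10.811, Epsilon 8.703, Zeta 8.975, Eta 0.930, Theta 6.879.
Rounding to the nearest integer gives 3, 1, 7, 11, 9, 9, 1, 7 = 48 seats, so the divisor must be adjusted.
With modified divisor 12810: modified quotas Alpha 3.151, Beta 0.716, Gamma 6.558, Delta 10.532, Epsilon 8.478, Zeta 8.743, Eta 0.906, Theta 6.702.
Rounding to the nearest integer: Alpha 3, Beta 1, Gamma 7, Delta 11, Epsilon 8, Zeta 9, Eta 1, Theta 7 (total 47).
Alpha receives 3.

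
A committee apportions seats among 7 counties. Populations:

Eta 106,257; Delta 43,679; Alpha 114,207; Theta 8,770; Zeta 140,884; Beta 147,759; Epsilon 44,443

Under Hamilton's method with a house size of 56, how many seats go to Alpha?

The standard divisor is 605999/56 ≈ 10821.411.
Standard quotas: Eta 9.8191, Delta 4.0363, Alpha 10.5538, Theta 0.8104, Zeta 13.0190, Beta 13.6543, Epsilon 4.1070.
Lower quotas: Eta 9, Delta 4, Alpha 10, Theta 0, Zeta 13, Beta 13, Epsilon 4 (sum 53, leaving 3 seats).
Remainders in descending order: Eta 0.8191, Theta 0.8104, Beta 0.6543, Alpha 0.5538, Epsilon 0.1070, Delta 0.0363, Zeta 0.0190.
The surplus seats go to Eta, Theta, Beta.
Alpha receives 10.

10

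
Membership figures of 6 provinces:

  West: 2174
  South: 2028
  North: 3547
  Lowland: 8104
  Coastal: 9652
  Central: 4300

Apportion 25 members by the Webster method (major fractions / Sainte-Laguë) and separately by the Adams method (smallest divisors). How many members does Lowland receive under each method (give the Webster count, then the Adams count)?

7 and 6

Webster: West 2, South 2, North 3, Lowland 7, Coastal 8, Central 3.
Adams: West 2, South 2, North 3, Lowland 6, Coastal 8, Central 4.
Lowland gets 7 under Webster and 6 under Adams.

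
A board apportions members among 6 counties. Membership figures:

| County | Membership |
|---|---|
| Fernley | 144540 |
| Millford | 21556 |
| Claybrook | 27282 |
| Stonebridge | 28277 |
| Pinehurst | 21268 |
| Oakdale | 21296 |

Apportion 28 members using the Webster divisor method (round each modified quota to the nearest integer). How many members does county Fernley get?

Standard divisor 264219/28 ≈ 9436.393; standard quotas: Fernley 15.317, Millford 2.284, Claybrook 2.891, Stonebridge 2.997, Pinehurst 2.254, Oakdale 2.257.
Rounding to the nearest integer gives 15, 2, 3, 3, 2, 2 = 27 seats, so the divisor must be adjusted.
With modified divisor 9000: modified quotas Fernley 16.060, Millford 2.395, Claybrook 3.031, Stonebridge 3.142, Pinehurst 2.363, Oakdale 2.366.
Rounding to the nearest integer: Fernley 16, Millford 2, Claybrook 3, Stonebridge 3, Pinehurst 2, Oakdale 2 (total 28).
Fernley receives 16.

16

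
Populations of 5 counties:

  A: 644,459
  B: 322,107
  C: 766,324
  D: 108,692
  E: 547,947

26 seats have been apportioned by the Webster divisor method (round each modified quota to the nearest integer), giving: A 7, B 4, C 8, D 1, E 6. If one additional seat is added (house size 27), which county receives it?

Priority for the next seat is population ÷ (current seats + 0.5).
Priorities: A 85927.867, B 71579.333, C 90155.765, D 72461.333, E 84299.538.
Highest priority: C.

C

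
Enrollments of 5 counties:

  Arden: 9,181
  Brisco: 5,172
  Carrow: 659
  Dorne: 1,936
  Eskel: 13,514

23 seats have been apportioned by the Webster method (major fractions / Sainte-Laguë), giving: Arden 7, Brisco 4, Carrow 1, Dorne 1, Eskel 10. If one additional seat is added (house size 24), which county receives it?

Dorne

Priority for the next seat is population ÷ (current seats + 0.5).
Priorities: Arden 1224.133, Brisco 1149.333, Carrow 439.333, Dorne 1290.667, Eskel 1287.048.
Highest priority: Dorne.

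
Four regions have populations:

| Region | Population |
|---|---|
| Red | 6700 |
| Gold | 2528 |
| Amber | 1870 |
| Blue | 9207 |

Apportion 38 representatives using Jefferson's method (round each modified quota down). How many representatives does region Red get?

Standard divisor 20305/38 ≈ 534.342; standard quotas: Red 12.539, Gold 4.731, Amber 3.500, Blue 17.231.
Rounding down gives 12, 4, 3, 17 = 36 seats, so the divisor must be adjusted.
With modified divisor 510: modified quotas Red 13.137, Gold 4.957, Amber 3.667, Blue 18.053.
Rounding down: Red 13, Gold 4, Amber 3, Blue 18 (total 38).
Red receives 13.

13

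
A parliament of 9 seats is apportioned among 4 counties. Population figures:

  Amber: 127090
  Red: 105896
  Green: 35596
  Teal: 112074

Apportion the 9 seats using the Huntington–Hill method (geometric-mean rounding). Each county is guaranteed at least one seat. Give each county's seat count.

Amber 3, Red 2, Green 1, Teal 3

With divisor 44493: modified quotas Amber 2.856, Red 2.380, Green 0.800, Teal 2.519.
Geometric-mean thresholds: Amber √(2·3)=2.449, Red √(2·3)=2.449, Green (min 1), Teal √(2·3)=2.449.
Each quota rounded against its threshold gives Amber 3, Red 2, Green 1, Teal 3 (total 9).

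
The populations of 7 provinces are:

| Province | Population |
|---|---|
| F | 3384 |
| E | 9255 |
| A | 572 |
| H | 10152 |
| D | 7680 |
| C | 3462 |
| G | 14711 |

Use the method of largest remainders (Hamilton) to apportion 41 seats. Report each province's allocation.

F: 3, E: 8, A: 1, H: 8, D: 6, C: 3, G: 12

Total 49216; standard divisor 49216/41 ≈ 1200.39.
Standard quotas: F 2.8191, E 7.7100, A 0.4765, H 8.4572, D 6.3979, C 2.8841, G 12.2552.
Lower quotas: F 2, E 7, A 0, H 8, D 6, C 2, G 12 (sum 37, leaving 4 seats).
Remainders in descending order: C 0.8841, F 0.8191, E 0.7100, A 0.4765, H 0.4572, D 0.3979, G 0.2552.
The surplus seats go to C, F, E, A.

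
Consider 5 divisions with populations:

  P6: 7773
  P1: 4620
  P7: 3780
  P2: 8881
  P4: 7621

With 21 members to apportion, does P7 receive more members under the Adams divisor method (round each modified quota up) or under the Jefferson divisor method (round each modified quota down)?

Adams

Adams: P6 5, P1 3, P7 3, P2 5, P4 5.
Jefferson: P6 5, P1 3, P7 2, P2 6, P4 5.
P7 gets 3 under Adams and 2 under Jefferson.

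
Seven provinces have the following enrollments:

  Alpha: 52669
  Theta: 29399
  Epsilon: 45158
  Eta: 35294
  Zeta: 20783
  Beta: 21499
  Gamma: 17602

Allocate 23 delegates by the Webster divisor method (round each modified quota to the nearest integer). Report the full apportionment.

Alpha 5, Theta 3, Epsilon 5, Eta 4, Zeta 2, Beta 2, Gamma 2

Standard divisor 222404/23 ≈ 9669.739; standard quotas: Alpha 5.447, Theta 3.040, Epsilon 4.670, Eta 3.650, Zeta 2.149, Beta 2.223, Gamma 1.820.
Rounding to the nearest integer gives Alpha 5, Theta 3, Epsilon 5, Eta 4, Zeta 2, Beta 2, Gamma 2 — total 23, matching the house size, so no adjustment is needed.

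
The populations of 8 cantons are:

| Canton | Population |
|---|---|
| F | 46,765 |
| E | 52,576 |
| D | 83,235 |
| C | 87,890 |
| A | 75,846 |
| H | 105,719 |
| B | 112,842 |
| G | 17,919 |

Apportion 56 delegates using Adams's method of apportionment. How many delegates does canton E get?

Standard divisor 582792/56 ≈ 10407; standard quotas: F 4.494, E 5.052, D 7.998, C 8.445, A 7.288, H 10.158, B 10.843, G 1.722.
Rounding up gives 5, 6, 8, 9, 8, 11, 11, 2 = 60 seats, so the divisor must be adjusted.
With modified divisor 11100: modified quotas F 4.213, E 4.737, D 7.499, C 7.918, A 6.833, H 9.524, B 10.166, G 1.614.
Rounding up: F 5, E 5, D 8, C 8, A 7, H 10, B 11, G 2 (total 56).
E receives 5.

5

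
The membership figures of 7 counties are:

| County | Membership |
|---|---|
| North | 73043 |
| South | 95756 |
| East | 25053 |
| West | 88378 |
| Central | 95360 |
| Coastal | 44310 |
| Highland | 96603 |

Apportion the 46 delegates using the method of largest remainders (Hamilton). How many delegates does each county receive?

North 6; South 9; East 2; West 8; Central 8; Coastal 4; Highland 9

Total 518503; standard divisor 518503/46 ≈ 11271.804.
Standard quotas: North 6.4802, South 8.4952, East 2.2226, West 7.8406, Central 8.4600, Coastal 3.9310, Highland 8.5703.
Lower quotas: North 6, South 8, East 2, West 7, Central 8, Coastal 3, Highland 8 (sum 42, leaving 4 seats).
Remainders in descending order: Coastal 0.9310, West 0.8406, Highland 0.5703, South 0.4952, North 0.4802, Central 0.4600, East 0.2226.
Largest remainders: Coastal, West, Highland, South receive the extra seats.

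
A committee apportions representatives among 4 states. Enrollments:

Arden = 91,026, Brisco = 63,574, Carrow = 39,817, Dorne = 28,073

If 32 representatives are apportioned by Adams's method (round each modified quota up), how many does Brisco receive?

9

Standard divisor 222490/32 ≈ 6952.812; standard quotas: Arden 13.092, Brisco 9.144, Carrow 5.727, Dorne 4.038.
Rounding up gives 14, 10, 6, 5 = 35 seats, so the divisor must be adjusted.
With modified divisor 7300: modified quotas Arden 12.469, Brisco 8.709, Carrow 5.454, Dorne 3.846.
Rounding up: Arden 13, Brisco 9, Carrow 6, Dorne 4 (total 32).
Brisco receives 9.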